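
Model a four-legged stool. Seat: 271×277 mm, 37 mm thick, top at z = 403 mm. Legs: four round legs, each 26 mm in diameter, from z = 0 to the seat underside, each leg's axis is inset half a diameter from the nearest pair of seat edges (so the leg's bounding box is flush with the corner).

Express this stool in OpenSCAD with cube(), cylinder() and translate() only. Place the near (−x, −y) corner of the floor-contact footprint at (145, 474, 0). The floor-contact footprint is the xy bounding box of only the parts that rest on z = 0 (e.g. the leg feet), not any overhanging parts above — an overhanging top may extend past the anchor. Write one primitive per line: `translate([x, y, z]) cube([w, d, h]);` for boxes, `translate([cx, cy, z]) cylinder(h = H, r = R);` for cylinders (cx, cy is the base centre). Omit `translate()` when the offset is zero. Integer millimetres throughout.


translate([145, 474, 366]) cube([271, 277, 37]);
translate([158, 487, 0]) cylinder(h = 366, r = 13);
translate([403, 487, 0]) cylinder(h = 366, r = 13);
translate([158, 738, 0]) cylinder(h = 366, r = 13);
translate([403, 738, 0]) cylinder(h = 366, r = 13);


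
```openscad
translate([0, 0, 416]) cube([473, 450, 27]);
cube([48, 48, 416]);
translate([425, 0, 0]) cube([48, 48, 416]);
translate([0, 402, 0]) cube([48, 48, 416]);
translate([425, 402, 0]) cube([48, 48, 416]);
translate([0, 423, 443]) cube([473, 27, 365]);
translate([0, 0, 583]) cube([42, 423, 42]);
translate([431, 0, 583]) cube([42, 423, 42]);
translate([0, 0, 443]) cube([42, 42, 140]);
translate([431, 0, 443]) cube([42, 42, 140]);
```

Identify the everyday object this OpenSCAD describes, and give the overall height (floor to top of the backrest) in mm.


A chair. The overall height is 808 mm.

A slab on four corner posts with a tall panel at the back — a chair. The seat slab sits at z = 416 with thickness 27, and the 365 mm backrest starts at the seat top, so the overall height is 416 + 27 + 365 = 808 mm.


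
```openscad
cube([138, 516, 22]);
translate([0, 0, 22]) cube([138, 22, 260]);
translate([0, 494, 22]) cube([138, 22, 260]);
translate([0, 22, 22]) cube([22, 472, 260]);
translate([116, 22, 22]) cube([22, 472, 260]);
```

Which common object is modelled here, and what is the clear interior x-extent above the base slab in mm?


An open box. The internal width is 94 mm.

A 138×516 base slab with four walls standing on it — an open box. The base is 138 mm wide and the walls are 22 mm thick, so the internal width is 138 − 2 × 22 = 94 mm.


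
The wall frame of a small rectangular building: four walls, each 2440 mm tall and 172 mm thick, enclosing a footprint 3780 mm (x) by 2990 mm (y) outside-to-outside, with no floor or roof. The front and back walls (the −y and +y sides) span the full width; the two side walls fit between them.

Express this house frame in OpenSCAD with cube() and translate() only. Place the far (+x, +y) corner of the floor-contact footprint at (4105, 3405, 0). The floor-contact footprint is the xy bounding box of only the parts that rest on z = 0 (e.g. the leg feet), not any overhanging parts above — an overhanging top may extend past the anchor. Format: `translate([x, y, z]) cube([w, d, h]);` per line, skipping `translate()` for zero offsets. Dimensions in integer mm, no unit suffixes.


translate([325, 415, 0]) cube([3780, 172, 2440]);
translate([325, 3233, 0]) cube([3780, 172, 2440]);
translate([325, 587, 0]) cube([172, 2646, 2440]);
translate([3933, 587, 0]) cube([172, 2646, 2440]);


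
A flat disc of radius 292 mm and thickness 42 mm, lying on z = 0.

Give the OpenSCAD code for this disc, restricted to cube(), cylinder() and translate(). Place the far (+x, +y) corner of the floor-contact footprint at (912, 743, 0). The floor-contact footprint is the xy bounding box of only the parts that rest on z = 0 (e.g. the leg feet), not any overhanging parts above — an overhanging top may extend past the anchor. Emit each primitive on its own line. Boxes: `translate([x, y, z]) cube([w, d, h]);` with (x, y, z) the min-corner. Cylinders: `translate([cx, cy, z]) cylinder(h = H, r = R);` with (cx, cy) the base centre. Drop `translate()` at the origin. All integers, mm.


translate([620, 451, 0]) cylinder(h = 42, r = 292);


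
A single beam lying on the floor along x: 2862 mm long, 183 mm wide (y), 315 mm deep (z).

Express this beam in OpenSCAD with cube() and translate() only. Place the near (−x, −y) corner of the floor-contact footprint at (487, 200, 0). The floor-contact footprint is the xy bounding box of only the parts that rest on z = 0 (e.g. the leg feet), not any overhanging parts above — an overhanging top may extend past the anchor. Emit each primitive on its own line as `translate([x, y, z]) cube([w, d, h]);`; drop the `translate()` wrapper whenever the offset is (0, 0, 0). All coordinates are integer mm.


translate([487, 200, 0]) cube([2862, 183, 315]);


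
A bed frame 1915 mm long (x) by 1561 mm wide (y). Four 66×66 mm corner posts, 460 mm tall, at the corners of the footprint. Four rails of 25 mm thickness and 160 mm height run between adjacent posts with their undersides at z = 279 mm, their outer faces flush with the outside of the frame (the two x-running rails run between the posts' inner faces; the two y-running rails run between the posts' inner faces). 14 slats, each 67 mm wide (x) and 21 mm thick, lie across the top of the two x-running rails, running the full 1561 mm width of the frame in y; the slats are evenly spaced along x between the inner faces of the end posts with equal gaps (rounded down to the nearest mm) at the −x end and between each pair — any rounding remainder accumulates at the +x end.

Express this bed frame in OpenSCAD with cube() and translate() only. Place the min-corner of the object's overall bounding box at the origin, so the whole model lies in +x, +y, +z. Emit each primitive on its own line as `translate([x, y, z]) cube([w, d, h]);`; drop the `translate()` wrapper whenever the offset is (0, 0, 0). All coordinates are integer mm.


cube([66, 66, 460]);
translate([0, 1495, 0]) cube([66, 66, 460]);
translate([1849, 0, 0]) cube([66, 66, 460]);
translate([1849, 1495, 0]) cube([66, 66, 460]);
translate([66, 0, 279]) cube([1783, 25, 160]);
translate([66, 1536, 279]) cube([1783, 25, 160]);
translate([0, 66, 279]) cube([25, 1429, 160]);
translate([1890, 66, 279]) cube([25, 1429, 160]);
translate([122, 0, 439]) cube([67, 1561, 21]);
translate([245, 0, 439]) cube([67, 1561, 21]);
translate([368, 0, 439]) cube([67, 1561, 21]);
translate([491, 0, 439]) cube([67, 1561, 21]);
translate([614, 0, 439]) cube([67, 1561, 21]);
translate([737, 0, 439]) cube([67, 1561, 21]);
translate([860, 0, 439]) cube([67, 1561, 21]);
translate([983, 0, 439]) cube([67, 1561, 21]);
translate([1106, 0, 439]) cube([67, 1561, 21]);
translate([1229, 0, 439]) cube([67, 1561, 21]);
translate([1352, 0, 439]) cube([67, 1561, 21]);
translate([1475, 0, 439]) cube([67, 1561, 21]);
translate([1598, 0, 439]) cube([67, 1561, 21]);
translate([1721, 0, 439]) cube([67, 1561, 21]);


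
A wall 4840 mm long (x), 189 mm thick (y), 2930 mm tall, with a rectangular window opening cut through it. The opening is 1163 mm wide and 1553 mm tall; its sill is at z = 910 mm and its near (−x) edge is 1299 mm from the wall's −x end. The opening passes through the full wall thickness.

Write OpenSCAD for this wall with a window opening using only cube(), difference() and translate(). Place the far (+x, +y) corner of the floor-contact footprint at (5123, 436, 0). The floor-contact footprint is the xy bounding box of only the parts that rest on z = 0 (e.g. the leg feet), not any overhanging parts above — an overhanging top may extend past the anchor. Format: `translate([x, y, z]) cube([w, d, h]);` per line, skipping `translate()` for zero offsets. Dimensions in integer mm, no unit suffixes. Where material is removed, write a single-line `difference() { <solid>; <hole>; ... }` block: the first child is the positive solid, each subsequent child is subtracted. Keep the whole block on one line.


difference() { translate([283, 247, 0]) cube([4840, 189, 2930]); translate([1582, 247, 910]) cube([1163, 189, 1553]); }


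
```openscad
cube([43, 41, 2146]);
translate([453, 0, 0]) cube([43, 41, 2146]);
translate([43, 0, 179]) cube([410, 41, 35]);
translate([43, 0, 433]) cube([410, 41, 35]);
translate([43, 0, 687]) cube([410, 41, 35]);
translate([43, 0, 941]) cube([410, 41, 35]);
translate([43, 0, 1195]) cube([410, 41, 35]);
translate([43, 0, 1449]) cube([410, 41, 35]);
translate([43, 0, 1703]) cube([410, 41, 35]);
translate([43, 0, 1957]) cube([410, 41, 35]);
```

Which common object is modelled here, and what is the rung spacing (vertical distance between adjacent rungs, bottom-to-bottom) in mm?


A ladder. The rung spacing is 254 mm.

Two tall 43×41 posts with 8 short bars between them — a ladder. Adjacent rungs sit at z = 179 and z = 433, so the spacing is 433 − 179 = 254 mm.


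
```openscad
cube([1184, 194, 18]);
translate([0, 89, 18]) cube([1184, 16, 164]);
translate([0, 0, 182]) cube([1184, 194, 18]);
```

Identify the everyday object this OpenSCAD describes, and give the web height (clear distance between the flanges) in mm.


An I-beam. The web height is 164 mm.

Two wide flanges with a thin centred web — an I-beam. Overall 200 mm minus two 18 mm flanges gives a web of 200 − 2·18 = 164 mm.


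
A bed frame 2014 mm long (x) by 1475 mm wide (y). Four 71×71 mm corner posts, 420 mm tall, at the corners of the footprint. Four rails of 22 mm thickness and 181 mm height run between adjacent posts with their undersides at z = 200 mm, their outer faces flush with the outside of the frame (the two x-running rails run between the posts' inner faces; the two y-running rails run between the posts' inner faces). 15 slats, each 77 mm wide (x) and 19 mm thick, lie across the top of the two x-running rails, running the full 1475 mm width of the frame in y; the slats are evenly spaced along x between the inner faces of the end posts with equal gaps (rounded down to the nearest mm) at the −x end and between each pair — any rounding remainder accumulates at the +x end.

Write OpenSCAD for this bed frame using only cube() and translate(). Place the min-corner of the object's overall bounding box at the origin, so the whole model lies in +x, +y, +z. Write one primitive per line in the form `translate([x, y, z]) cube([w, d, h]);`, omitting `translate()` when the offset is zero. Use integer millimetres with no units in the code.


// slat z = rail_z + rail_h = 200 + 181 = 381
// slat gap = ⌊(1872 − 15·77) / 16⌋ = 44
cube([71, 71, 420]);
translate([0, 1404, 0]) cube([71, 71, 420]);
translate([1943, 0, 0]) cube([71, 71, 420]);
translate([1943, 1404, 0]) cube([71, 71, 420]);
translate([71, 0, 200]) cube([1872, 22, 181]);
translate([71, 1453, 200]) cube([1872, 22, 181]);
translate([0, 71, 200]) cube([22, 1333, 181]);
translate([1992, 71, 200]) cube([22, 1333, 181]);
translate([115, 0, 381]) cube([77, 1475, 19]);
translate([236, 0, 381]) cube([77, 1475, 19]);
translate([357, 0, 381]) cube([77, 1475, 19]);
translate([478, 0, 381]) cube([77, 1475, 19]);
translate([599, 0, 381]) cube([77, 1475, 19]);
translate([720, 0, 381]) cube([77, 1475, 19]);
translate([841, 0, 381]) cube([77, 1475, 19]);
translate([962, 0, 381]) cube([77, 1475, 19]);
translate([1083, 0, 381]) cube([77, 1475, 19]);
translate([1204, 0, 381]) cube([77, 1475, 19]);
translate([1325, 0, 381]) cube([77, 1475, 19]);
translate([1446, 0, 381]) cube([77, 1475, 19]);
translate([1567, 0, 381]) cube([77, 1475, 19]);
translate([1688, 0, 381]) cube([77, 1475, 19]);
translate([1809, 0, 381]) cube([77, 1475, 19]);


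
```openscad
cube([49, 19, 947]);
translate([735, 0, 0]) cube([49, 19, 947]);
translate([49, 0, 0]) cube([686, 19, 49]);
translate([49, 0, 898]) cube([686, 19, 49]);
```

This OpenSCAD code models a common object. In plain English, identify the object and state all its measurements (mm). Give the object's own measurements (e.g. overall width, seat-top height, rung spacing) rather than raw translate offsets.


A rectangular picture frame lying in the x–z plane (depth along y). The opening is 686 mm wide (x) by 849 mm tall (z), surrounded by a border 49 mm wide on all four sides. The frame is 19 mm deep and is made of two full-height vertical stiles with two horizontal rails fitted between them.


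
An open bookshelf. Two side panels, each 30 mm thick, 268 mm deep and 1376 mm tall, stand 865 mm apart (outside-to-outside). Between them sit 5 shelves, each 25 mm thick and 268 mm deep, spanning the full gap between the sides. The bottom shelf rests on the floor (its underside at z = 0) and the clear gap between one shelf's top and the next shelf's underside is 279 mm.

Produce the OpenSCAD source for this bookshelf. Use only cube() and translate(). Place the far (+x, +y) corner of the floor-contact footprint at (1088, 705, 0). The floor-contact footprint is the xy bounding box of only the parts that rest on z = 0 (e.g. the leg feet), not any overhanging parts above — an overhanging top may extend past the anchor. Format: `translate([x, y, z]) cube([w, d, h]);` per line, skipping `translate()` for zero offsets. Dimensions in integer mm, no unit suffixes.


translate([223, 437, 0]) cube([30, 268, 1376]);
translate([1058, 437, 0]) cube([30, 268, 1376]);
translate([253, 437, 0]) cube([805, 268, 25]);
translate([253, 437, 304]) cube([805, 268, 25]);
translate([253, 437, 608]) cube([805, 268, 25]);
translate([253, 437, 912]) cube([805, 268, 25]);
translate([253, 437, 1216]) cube([805, 268, 25]);


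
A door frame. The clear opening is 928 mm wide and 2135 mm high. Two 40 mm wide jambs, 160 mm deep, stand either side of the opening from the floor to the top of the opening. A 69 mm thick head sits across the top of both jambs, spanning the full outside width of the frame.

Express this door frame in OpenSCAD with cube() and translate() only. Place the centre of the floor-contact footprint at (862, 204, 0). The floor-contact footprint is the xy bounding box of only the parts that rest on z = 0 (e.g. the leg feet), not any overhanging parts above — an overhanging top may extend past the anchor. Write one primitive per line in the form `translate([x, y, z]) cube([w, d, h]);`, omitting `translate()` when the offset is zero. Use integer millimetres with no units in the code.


translate([358, 124, 0]) cube([40, 160, 2135]);
translate([1326, 124, 0]) cube([40, 160, 2135]);
translate([358, 124, 2135]) cube([1008, 160, 69]);


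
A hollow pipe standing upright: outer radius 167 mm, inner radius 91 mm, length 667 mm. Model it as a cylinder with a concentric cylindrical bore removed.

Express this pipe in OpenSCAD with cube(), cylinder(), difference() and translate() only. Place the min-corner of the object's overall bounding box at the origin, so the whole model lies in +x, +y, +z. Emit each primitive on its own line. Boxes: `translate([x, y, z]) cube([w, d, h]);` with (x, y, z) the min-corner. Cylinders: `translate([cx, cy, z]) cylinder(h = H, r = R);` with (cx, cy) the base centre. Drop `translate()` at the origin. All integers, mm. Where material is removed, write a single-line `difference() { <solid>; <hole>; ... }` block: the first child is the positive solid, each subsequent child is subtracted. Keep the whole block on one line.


difference() { translate([167, 167, 0]) cylinder(h = 667, r = 167); translate([167, 167, 0]) cylinder(h = 667, r = 91); }


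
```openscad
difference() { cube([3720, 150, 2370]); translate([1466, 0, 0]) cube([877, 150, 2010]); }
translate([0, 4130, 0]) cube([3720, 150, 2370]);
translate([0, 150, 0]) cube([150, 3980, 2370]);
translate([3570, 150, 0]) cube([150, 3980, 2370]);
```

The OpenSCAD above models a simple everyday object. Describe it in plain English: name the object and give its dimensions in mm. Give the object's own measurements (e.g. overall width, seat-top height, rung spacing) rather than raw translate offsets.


A single room: four walls, each 2370 mm tall and 150 mm thick, enclosing an outside footprint 3720×4280 mm (x × y), no floor or roof. The front and back walls (−y and +y sides) run the full x-width; the side walls fit between their inner faces. A door opening 877 mm wide and 2010 mm tall is cut through the front wall from the floor up, its −x edge 1466 mm from the wall's −x end.


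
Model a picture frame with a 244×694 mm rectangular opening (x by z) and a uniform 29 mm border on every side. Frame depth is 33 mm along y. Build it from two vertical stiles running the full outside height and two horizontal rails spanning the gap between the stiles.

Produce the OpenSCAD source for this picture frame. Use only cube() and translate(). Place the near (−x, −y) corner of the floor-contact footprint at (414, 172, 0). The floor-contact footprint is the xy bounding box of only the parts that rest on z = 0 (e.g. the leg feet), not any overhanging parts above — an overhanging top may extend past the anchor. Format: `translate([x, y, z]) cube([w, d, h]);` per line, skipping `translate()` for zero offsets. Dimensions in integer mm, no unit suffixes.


translate([414, 172, 0]) cube([29, 33, 752]);
translate([687, 172, 0]) cube([29, 33, 752]);
translate([443, 172, 0]) cube([244, 33, 29]);
translate([443, 172, 723]) cube([244, 33, 29]);


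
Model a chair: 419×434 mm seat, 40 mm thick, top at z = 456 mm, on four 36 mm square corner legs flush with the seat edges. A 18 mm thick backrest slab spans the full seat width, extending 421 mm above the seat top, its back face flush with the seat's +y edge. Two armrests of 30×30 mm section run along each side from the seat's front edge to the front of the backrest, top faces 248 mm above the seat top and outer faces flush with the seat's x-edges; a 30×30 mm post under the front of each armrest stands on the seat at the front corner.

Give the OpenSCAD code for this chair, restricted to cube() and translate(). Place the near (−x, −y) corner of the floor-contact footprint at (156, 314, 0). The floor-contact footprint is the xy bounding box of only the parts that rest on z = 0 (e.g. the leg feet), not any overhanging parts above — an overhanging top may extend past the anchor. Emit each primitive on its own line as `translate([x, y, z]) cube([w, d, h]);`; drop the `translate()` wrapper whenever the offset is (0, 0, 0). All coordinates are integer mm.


translate([156, 314, 416]) cube([419, 434, 40]);
translate([156, 314, 0]) cube([36, 36, 416]);
translate([539, 314, 0]) cube([36, 36, 416]);
translate([156, 712, 0]) cube([36, 36, 416]);
translate([539, 712, 0]) cube([36, 36, 416]);
translate([156, 730, 456]) cube([419, 18, 421]);
translate([156, 314, 674]) cube([30, 416, 30]);
translate([545, 314, 674]) cube([30, 416, 30]);
translate([156, 314, 456]) cube([30, 30, 218]);
translate([545, 314, 456]) cube([30, 30, 218]);


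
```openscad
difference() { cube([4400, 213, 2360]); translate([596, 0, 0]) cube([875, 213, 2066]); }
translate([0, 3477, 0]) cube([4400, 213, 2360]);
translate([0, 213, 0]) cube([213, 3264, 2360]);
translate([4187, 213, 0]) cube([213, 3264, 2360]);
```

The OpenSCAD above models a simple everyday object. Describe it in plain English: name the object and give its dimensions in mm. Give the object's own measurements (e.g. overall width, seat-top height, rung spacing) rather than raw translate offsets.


A single room: four walls, each 2360 mm tall and 213 mm thick, enclosing an outside footprint 4400×3690 mm (x × y), no floor or roof. The front and back walls (−y and +y sides) run the full x-width; the side walls fit between their inner faces. A door opening 875 mm wide and 2066 mm tall is cut through the front wall from the floor up, its −x edge 596 mm from the wall's −x end.


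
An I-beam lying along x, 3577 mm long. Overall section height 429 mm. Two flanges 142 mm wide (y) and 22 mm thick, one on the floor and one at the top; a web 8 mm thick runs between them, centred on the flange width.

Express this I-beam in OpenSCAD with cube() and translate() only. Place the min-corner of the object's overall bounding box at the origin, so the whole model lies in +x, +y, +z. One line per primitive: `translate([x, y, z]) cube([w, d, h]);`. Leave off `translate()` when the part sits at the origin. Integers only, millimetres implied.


cube([3577, 142, 22]);
translate([0, 67, 22]) cube([3577, 8, 385]);
translate([0, 0, 407]) cube([3577, 142, 22]);


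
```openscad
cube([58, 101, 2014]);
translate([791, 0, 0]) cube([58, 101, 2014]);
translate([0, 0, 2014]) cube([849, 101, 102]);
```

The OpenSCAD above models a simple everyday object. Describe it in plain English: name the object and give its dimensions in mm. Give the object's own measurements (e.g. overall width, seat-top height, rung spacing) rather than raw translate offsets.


A door frame. The clear opening is 733 mm wide and 2014 mm high. Two 58 mm wide jambs, 101 mm deep, stand either side of the opening from the floor to the top of the opening. A 102 mm thick head sits across the top of both jambs, spanning the full outside width of the frame.


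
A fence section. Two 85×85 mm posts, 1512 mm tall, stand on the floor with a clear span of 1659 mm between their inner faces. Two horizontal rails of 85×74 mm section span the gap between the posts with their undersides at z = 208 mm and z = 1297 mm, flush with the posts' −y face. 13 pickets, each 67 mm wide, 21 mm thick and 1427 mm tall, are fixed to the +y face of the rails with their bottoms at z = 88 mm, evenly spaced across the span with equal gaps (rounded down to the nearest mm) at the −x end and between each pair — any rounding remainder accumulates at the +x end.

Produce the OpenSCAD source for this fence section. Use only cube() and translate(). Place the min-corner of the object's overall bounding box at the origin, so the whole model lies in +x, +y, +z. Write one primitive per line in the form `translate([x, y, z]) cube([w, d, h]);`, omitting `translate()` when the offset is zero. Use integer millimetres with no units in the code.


cube([85, 85, 1512]);
translate([1744, 0, 0]) cube([85, 85, 1512]);
translate([85, 0, 208]) cube([1659, 85, 74]);
translate([85, 0, 1297]) cube([1659, 85, 74]);
translate([141, 85, 88]) cube([67, 21, 1427]);
translate([264, 85, 88]) cube([67, 21, 1427]);
translate([387, 85, 88]) cube([67, 21, 1427]);
translate([510, 85, 88]) cube([67, 21, 1427]);
translate([633, 85, 88]) cube([67, 21, 1427]);
translate([756, 85, 88]) cube([67, 21, 1427]);
translate([879, 85, 88]) cube([67, 21, 1427]);
translate([1002, 85, 88]) cube([67, 21, 1427]);
translate([1125, 85, 88]) cube([67, 21, 1427]);
translate([1248, 85, 88]) cube([67, 21, 1427]);
translate([1371, 85, 88]) cube([67, 21, 1427]);
translate([1494, 85, 88]) cube([67, 21, 1427]);
translate([1617, 85, 88]) cube([67, 21, 1427]);


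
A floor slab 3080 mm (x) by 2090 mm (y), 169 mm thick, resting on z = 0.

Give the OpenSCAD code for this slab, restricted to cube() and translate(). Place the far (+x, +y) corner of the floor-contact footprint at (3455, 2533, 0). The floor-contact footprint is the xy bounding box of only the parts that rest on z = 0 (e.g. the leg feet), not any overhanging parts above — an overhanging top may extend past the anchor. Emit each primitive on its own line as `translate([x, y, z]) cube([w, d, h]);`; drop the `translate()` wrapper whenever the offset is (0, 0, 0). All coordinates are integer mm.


translate([375, 443, 0]) cube([3080, 2090, 169]);


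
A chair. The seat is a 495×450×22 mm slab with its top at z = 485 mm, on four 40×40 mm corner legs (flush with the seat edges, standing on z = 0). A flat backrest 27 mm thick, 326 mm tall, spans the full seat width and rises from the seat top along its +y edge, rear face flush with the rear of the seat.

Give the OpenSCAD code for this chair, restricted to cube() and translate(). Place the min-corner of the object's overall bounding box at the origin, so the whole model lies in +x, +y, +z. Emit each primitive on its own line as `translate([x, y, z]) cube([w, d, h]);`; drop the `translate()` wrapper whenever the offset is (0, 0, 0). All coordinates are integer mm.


// leg_h = 485 - 22 = 463
translate([0, 0, 463]) cube([495, 450, 22]);
cube([40, 40, 463]);
translate([455, 0, 0]) cube([40, 40, 463]);
translate([0, 410, 0]) cube([40, 40, 463]);
translate([455, 410, 0]) cube([40, 40, 463]);
translate([0, 423, 485]) cube([495, 27, 326]);


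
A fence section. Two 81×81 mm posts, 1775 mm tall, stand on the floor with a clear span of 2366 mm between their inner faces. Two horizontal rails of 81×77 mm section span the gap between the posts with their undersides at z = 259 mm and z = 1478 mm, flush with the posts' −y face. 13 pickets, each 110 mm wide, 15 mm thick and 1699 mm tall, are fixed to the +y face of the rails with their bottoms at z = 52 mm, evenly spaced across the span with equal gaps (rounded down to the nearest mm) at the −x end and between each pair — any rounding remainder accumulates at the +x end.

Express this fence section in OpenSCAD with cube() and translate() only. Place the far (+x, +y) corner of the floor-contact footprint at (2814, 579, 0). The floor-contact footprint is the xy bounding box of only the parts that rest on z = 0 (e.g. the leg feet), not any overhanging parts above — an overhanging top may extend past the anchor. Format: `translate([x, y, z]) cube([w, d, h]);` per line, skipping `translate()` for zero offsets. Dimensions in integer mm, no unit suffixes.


translate([286, 498, 0]) cube([81, 81, 1775]);
translate([2733, 498, 0]) cube([81, 81, 1775]);
translate([367, 498, 259]) cube([2366, 81, 77]);
translate([367, 498, 1478]) cube([2366, 81, 77]);
translate([433, 579, 52]) cube([110, 15, 1699]);
translate([609, 579, 52]) cube([110, 15, 1699]);
translate([785, 579, 52]) cube([110, 15, 1699]);
translate([961, 579, 52]) cube([110, 15, 1699]);
translate([1137, 579, 52]) cube([110, 15, 1699]);
translate([1313, 579, 52]) cube([110, 15, 1699]);
translate([1489, 579, 52]) cube([110, 15, 1699]);
translate([1665, 579, 52]) cube([110, 15, 1699]);
translate([1841, 579, 52]) cube([110, 15, 1699]);
translate([2017, 579, 52]) cube([110, 15, 1699]);
translate([2193, 579, 52]) cube([110, 15, 1699]);
translate([2369, 579, 52]) cube([110, 15, 1699]);
translate([2545, 579, 52]) cube([110, 15, 1699]);


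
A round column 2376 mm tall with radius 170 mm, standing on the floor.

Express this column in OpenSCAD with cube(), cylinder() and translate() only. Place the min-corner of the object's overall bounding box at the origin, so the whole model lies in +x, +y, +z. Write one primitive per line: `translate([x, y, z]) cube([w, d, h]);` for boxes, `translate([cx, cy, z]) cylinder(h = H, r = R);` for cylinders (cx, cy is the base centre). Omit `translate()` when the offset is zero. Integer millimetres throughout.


translate([170, 170, 0]) cylinder(h = 2376, r = 170);


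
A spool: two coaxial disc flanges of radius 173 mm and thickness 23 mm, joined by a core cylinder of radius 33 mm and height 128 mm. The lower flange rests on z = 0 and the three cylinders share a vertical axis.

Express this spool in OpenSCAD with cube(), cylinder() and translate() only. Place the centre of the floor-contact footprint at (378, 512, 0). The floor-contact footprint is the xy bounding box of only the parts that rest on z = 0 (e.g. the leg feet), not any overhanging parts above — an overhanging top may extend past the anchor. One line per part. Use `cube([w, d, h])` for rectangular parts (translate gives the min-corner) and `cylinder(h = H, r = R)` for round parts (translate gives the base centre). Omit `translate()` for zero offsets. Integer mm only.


translate([378, 512, 0]) cylinder(h = 23, r = 173);
translate([378, 512, 23]) cylinder(h = 128, r = 33);
translate([378, 512, 151]) cylinder(h = 23, r = 173);


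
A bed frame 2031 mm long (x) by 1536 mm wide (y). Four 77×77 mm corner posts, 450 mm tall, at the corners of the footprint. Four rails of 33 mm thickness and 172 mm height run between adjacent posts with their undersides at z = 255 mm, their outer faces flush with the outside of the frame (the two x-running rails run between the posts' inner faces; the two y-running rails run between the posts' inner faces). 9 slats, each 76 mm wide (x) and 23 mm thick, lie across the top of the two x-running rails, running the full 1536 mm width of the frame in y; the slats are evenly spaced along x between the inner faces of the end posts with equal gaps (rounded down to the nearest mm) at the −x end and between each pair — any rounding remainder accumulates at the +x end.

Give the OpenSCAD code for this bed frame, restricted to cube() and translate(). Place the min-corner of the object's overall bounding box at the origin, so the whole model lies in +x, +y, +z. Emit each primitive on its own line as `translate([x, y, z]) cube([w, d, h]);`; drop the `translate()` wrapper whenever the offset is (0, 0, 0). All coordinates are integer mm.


cube([77, 77, 450]);
translate([0, 1459, 0]) cube([77, 77, 450]);
translate([1954, 0, 0]) cube([77, 77, 450]);
translate([1954, 1459, 0]) cube([77, 77, 450]);
translate([77, 0, 255]) cube([1877, 33, 172]);
translate([77, 1503, 255]) cube([1877, 33, 172]);
translate([0, 77, 255]) cube([33, 1382, 172]);
translate([1998, 77, 255]) cube([33, 1382, 172]);
translate([196, 0, 427]) cube([76, 1536, 23]);
translate([391, 0, 427]) cube([76, 1536, 23]);
translate([586, 0, 427]) cube([76, 1536, 23]);
translate([781, 0, 427]) cube([76, 1536, 23]);
translate([976, 0, 427]) cube([76, 1536, 23]);
translate([1171, 0, 427]) cube([76, 1536, 23]);
translate([1366, 0, 427]) cube([76, 1536, 23]);
translate([1561, 0, 427]) cube([76, 1536, 23]);
translate([1756, 0, 427]) cube([76, 1536, 23]);


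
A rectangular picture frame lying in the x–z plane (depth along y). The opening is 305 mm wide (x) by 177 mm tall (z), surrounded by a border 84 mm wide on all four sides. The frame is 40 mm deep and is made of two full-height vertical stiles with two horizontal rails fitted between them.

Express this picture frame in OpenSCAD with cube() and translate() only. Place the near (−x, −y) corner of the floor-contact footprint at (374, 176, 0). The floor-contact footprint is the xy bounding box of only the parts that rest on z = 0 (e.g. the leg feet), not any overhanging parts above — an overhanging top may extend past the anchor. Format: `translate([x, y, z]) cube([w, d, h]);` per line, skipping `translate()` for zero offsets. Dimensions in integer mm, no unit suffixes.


translate([374, 176, 0]) cube([84, 40, 345]);
translate([763, 176, 0]) cube([84, 40, 345]);
translate([458, 176, 0]) cube([305, 40, 84]);
translate([458, 176, 261]) cube([305, 40, 84]);


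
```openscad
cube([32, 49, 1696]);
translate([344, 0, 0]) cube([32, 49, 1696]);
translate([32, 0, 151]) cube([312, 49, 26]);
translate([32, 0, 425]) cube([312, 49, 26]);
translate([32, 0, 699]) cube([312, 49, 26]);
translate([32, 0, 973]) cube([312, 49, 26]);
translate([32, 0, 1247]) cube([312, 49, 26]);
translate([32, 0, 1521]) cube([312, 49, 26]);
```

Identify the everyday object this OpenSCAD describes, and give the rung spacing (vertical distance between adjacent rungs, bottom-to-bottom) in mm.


A ladder. The rung spacing is 274 mm.

Two tall 32×49 posts with 6 short bars between them — a ladder. Adjacent rungs sit at z = 151 and z = 425, so the spacing is 425 − 151 = 274 mm.


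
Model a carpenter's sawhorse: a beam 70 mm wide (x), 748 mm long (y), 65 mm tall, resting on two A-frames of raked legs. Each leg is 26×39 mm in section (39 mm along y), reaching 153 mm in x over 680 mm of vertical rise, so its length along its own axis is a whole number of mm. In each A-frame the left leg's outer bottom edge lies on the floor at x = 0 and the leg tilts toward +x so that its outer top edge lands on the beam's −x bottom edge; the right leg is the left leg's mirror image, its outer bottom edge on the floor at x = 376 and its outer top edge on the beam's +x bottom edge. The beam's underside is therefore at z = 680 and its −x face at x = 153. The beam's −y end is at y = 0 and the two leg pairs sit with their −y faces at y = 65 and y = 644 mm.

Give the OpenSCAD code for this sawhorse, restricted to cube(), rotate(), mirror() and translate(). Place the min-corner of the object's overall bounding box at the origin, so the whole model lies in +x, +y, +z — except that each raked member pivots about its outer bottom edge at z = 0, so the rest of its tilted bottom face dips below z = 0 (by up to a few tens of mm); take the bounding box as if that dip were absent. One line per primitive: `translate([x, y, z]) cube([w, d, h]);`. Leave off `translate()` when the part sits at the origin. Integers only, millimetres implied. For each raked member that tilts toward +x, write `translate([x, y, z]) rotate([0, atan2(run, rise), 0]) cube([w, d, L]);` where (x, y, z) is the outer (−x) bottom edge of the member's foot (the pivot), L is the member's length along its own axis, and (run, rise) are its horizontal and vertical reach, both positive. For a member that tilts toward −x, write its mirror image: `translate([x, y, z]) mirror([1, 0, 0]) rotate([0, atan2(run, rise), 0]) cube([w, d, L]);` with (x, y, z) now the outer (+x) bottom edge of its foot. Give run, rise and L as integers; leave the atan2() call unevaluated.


translate([153, 0, 680]) cube([70, 748, 65]);
translate([0, 65, 0]) rotate([0, atan2(153, 680), 0]) cube([26, 39, 697]);
translate([376, 65, 0]) mirror([1, 0, 0]) rotate([0, atan2(153, 680), 0]) cube([26, 39, 697]);
translate([0, 644, 0]) rotate([0, atan2(153, 680), 0]) cube([26, 39, 697]);
translate([376, 644, 0]) mirror([1, 0, 0]) rotate([0, atan2(153, 680), 0]) cube([26, 39, 697]);


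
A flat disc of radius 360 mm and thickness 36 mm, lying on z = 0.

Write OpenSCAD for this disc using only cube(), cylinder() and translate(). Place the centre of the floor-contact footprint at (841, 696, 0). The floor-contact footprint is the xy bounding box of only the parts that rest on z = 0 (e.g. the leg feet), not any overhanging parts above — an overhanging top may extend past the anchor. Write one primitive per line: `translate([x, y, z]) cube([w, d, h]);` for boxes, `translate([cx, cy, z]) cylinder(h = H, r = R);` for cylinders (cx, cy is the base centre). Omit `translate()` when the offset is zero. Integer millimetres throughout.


translate([841, 696, 0]) cylinder(h = 36, r = 360);


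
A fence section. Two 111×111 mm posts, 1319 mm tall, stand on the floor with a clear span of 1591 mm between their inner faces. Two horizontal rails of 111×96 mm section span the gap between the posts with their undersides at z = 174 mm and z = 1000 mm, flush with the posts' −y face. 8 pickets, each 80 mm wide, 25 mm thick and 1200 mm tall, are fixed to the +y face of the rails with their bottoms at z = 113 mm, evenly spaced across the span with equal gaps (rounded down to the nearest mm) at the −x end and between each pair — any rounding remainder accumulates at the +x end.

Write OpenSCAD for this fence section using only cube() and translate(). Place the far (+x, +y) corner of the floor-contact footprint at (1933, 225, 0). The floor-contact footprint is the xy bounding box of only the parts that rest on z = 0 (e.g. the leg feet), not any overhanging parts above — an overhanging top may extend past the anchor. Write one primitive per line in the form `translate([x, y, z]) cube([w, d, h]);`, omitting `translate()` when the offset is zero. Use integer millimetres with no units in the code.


translate([120, 114, 0]) cube([111, 111, 1319]);
translate([1822, 114, 0]) cube([111, 111, 1319]);
translate([231, 114, 174]) cube([1591, 111, 96]);
translate([231, 114, 1000]) cube([1591, 111, 96]);
translate([336, 225, 113]) cube([80, 25, 1200]);
translate([521, 225, 113]) cube([80, 25, 1200]);
translate([706, 225, 113]) cube([80, 25, 1200]);
translate([891, 225, 113]) cube([80, 25, 1200]);
translate([1076, 225, 113]) cube([80, 25, 1200]);
translate([1261, 225, 113]) cube([80, 25, 1200]);
translate([1446, 225, 113]) cube([80, 25, 1200]);
translate([1631, 225, 113]) cube([80, 25, 1200]);


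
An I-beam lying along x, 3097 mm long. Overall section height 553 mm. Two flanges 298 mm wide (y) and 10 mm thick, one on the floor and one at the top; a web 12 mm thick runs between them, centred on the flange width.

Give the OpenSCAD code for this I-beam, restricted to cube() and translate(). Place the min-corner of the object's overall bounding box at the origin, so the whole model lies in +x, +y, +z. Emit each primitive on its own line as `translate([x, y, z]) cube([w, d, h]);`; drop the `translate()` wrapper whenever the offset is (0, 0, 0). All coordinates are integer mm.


cube([3097, 298, 10]);
translate([0, 143, 10]) cube([3097, 12, 533]);
translate([0, 0, 543]) cube([3097, 298, 10]);


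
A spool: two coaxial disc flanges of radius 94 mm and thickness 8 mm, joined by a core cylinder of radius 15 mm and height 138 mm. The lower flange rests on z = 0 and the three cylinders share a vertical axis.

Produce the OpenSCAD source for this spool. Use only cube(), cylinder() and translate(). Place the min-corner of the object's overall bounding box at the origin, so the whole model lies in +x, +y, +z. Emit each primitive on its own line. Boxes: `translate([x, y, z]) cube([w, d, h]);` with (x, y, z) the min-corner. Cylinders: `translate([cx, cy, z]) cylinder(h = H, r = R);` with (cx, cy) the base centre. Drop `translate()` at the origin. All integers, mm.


translate([94, 94, 0]) cylinder(h = 8, r = 94);
translate([94, 94, 8]) cylinder(h = 138, r = 15);
translate([94, 94, 146]) cylinder(h = 8, r = 94);


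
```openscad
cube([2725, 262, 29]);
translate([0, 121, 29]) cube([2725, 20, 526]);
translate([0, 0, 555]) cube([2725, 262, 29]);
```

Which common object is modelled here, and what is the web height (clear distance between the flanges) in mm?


An I-beam. The web height is 526 mm.

Two wide flanges with a thin centred web — an I-beam. Overall 584 mm minus two 29 mm flanges gives a web of 584 − 2·29 = 526 mm.


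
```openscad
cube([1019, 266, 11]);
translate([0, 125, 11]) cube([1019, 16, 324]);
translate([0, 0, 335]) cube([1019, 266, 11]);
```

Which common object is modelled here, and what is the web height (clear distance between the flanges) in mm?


An I-beam. The web height is 324 mm.

Two wide flanges with a thin centred web — an I-beam. Overall 346 mm minus two 11 mm flanges gives a web of 346 − 2·11 = 324 mm.


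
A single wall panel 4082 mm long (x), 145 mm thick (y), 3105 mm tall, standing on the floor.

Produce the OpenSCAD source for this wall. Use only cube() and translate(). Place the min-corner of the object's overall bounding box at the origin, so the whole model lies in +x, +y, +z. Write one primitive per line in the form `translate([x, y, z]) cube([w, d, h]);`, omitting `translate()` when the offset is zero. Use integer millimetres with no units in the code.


cube([4082, 145, 3105]);


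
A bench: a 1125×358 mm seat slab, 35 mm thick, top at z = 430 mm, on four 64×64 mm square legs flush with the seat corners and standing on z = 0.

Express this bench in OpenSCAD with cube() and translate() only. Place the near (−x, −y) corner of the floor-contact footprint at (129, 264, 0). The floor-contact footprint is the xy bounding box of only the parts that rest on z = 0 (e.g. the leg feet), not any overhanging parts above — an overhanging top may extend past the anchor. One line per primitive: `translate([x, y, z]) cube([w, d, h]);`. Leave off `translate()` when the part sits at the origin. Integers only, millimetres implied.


translate([129, 264, 395]) cube([1125, 358, 35]);
translate([129, 264, 0]) cube([64, 64, 395]);
translate([129, 558, 0]) cube([64, 64, 395]);
translate([1190, 264, 0]) cube([64, 64, 395]);
translate([1190, 558, 0]) cube([64, 64, 395]);


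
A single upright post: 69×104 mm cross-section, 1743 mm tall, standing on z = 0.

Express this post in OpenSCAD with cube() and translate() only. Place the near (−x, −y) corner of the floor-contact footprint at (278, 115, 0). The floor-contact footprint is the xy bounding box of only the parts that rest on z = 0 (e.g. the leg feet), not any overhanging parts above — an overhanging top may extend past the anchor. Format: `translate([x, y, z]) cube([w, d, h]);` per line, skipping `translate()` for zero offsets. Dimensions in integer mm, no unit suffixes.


translate([278, 115, 0]) cube([69, 104, 1743]);
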